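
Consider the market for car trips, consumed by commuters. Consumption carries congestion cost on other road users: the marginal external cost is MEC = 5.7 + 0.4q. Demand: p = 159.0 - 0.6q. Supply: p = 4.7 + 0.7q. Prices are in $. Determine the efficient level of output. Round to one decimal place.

q* = 87.4

Social marginal benefit = demand − MEC = 153.3 - q.
Set SMB = MC: 153.3 - q = 4.7 + 0.7q → q* = 87.4118.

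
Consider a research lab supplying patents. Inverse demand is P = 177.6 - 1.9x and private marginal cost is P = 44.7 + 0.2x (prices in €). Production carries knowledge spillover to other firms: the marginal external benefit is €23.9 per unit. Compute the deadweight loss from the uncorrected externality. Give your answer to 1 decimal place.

Market equilibrium (private): 44.7 + 0.2x = 177.6 - 1.9x → x_m = 63.2857.
Social marginal cost = private MC − MEB = 20.8 + 0.2x.
Set SMC = demand: 20.8 + 0.2x = 177.6 - 1.9x → x* = 74.6667.
The welfare-loss triangle has base |x_m − x*| and height MEB(x_m) (the vertical gap between SMC and demand is zero at x* and MEB at x_m).
DWL = ½ × 11.3810 × 23.9000 = 136.0030.

DWL = €136.0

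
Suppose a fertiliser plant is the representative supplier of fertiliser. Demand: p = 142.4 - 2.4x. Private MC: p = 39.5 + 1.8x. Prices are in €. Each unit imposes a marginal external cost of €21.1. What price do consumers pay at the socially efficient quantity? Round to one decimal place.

Social marginal cost = private MC + MEC = 60.6 + 1.8x.
Set SMC = demand: 60.6 + 1.8x = 142.4 - 2.4x → x* = 19.4762.
Consumer price on the demand curve at x*: 142.4 − 2.4×19.4762 = 95.6571.

P = €95.7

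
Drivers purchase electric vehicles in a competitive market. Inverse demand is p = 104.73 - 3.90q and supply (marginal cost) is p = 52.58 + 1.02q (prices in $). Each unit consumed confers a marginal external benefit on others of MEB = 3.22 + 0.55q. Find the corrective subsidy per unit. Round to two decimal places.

Social marginal benefit = demand + MEB = 107.95 - 3.35q.
Set SMB = MC: 107.95 - 3.35q = 52.58 + 1.02q → q* = 12.6705.
The Pigouvian subsidy equals MEB at q*: 3.22 + 0.55×12.6705 = 10.1888.

subsidy = $10.19 per unit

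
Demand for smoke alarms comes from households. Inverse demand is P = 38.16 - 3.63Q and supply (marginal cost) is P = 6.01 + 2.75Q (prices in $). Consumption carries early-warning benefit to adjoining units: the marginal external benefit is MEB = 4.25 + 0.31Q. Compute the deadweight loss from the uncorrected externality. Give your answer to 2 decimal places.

Market equilibrium (private): 6.01 + 2.75Q = 38.16 - 3.63Q → Q_m = 5.0392.
Social marginal benefit = demand + MEB = 42.41 - 3.32Q.
Set SMB = MC: 42.41 - 3.32Q = 6.01 + 2.75Q → Q* = 5.9967.
Height of the DWL triangle at Q_m is SMB(Q_m) − MC(Q_m) = MEB(Q_m) = 5.8121.
DWL = ½ × 0.9575 × 5.8121 = 2.7825.

DWL = $2.78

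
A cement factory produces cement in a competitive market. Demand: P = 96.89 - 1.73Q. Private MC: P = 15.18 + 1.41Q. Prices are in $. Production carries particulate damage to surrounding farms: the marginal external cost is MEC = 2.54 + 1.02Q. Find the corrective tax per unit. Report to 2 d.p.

Social marginal cost = private MC + MEC = 17.72 + 2.43Q.
Set SMC = demand: 17.72 + 2.43Q = 96.89 - 1.73Q → Q* = 19.0313.
The Pigouvian tax equals MEC at Q*: 2.54 + 1.02×19.0313 = 21.9519.

tax = $21.95 per unit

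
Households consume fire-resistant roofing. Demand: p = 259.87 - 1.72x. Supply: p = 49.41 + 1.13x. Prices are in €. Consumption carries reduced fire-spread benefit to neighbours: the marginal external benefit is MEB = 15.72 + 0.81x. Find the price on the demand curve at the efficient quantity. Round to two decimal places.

P = €69.17

Social marginal benefit = demand + MEB = 275.59 - 0.91x.
Set SMB = MC: 275.59 - 0.91x = 49.41 + 1.13x → x* = 110.8725.
Consumer price on the demand curve at x*: 259.87 − 1.72×110.8725 = 69.1693.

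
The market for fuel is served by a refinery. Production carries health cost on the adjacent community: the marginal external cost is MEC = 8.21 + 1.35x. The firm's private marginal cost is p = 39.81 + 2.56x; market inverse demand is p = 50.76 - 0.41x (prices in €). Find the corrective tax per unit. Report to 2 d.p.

tax = €9.07 per unit

Social marginal cost = private MC + MEC = 48.02 + 3.91x.
Set SMC = demand: 48.02 + 3.91x = 50.76 - 0.41x → x* = 0.6343.
The Pigouvian tax equals MEC at x*: 8.21 + 1.35×0.6343 = 9.0663.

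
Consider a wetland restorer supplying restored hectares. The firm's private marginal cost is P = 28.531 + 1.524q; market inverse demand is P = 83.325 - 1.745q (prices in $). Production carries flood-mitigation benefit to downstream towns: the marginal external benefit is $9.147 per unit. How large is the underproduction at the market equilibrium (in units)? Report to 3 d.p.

2.798 units

Market equilibrium (private): 28.531 + 1.524q = 83.325 - 1.745q → q_m = 16.7617.
Social marginal cost = private MC − MEB = 19.384 + 1.524q.
Set SMC = demand: 19.384 + 1.524q = 83.325 - 1.745q → q* = 19.5598.
Gap = |16.7617 − 19.5598| = 2.7981.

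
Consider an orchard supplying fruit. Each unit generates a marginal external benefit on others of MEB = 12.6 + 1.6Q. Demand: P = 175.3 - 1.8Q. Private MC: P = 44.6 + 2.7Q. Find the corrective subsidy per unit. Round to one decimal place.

Social marginal cost = private MC − MEB = 32.0 + 1.1Q.
Set SMC = demand: 32.0 + 1.1Q = 175.3 - 1.8Q → Q* = 49.4138.
The Pigouvian subsidy equals MEB at Q*: 12.6 + 1.6×49.4138 = 91.6621.

subsidy = 91.7 per unit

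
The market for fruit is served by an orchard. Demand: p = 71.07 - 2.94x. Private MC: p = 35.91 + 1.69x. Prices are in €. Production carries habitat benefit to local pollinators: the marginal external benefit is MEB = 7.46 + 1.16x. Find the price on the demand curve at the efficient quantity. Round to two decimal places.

Social marginal cost = private MC − MEB = 28.45 + 0.53x.
Set SMC = demand: 28.45 + 0.53x = 71.07 - 2.94x → x* = 12.2824.
Consumer price on the demand curve at x*: 71.07 − 2.94×12.2824 = 34.9597.

P = €34.96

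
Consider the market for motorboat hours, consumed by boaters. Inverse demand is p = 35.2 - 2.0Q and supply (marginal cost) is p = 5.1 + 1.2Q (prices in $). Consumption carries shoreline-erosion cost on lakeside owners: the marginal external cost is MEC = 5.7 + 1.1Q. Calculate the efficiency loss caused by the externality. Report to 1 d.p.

DWL = $29.9

Market equilibrium (private): 5.1 + 1.2Q = 35.2 - 2.0Q → Q_m = 9.4063.
Social marginal benefit = demand − MEC = 29.5 - 3.1Q.
Set SMB = MC: 29.5 - 3.1Q = 5.1 + 1.2Q → Q* = 5.6744.
The loss is the area between SMB and MC from Q* to Q_m; with linear curves that's a triangle of height MEC(Q_m).
DWL = ½ × 3.7319 × 16.0469 = 29.9427.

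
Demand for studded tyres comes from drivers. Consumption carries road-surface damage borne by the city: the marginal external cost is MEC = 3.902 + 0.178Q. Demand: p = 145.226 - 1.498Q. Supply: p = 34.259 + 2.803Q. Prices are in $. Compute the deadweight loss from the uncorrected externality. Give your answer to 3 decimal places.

DWL = $8.055

Market equilibrium (private): 34.259 + 2.803Q = 145.226 - 1.498Q → Q_m = 25.8003.
Social marginal benefit = demand − MEC = 141.324 - 1.676Q.
Set SMB = MC: 141.324 - 1.676Q = 34.259 + 2.803Q → Q* = 23.9038.
The loss is the area between SMB and MC from Q* to Q_m; with linear curves that's a triangle of height MEC(Q_m).
DWL = ½ × 1.8965 × 8.4944 = 8.0548.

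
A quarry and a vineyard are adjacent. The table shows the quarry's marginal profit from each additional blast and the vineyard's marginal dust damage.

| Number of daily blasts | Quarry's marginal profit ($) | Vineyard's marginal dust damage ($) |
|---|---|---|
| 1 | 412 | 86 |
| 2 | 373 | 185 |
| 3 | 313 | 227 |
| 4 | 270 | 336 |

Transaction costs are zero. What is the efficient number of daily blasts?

Bargaining reaches the level where marginal profit last exceeds marginal dust damage.
That holds through level 3 (313 ≥ 227) but not at 4 (270 < 336).

3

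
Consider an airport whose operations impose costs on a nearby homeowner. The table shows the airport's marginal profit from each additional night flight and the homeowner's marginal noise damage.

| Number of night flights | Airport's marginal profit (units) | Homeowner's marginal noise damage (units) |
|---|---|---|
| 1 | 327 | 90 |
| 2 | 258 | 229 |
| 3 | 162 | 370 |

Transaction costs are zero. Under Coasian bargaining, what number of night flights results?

Bargaining reaches the level where marginal profit last exceeds marginal noise damage.
That holds through level 2 (258 ≥ 229) but not at 3 (162 < 370).

2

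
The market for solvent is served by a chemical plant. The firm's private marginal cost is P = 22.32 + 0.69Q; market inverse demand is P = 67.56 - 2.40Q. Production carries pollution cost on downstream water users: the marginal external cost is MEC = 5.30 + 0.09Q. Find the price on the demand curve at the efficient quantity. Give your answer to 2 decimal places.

P = 37.42

Social marginal cost = private MC + MEC = 27.62 + 0.78Q.
Set SMC = demand: 27.62 + 0.78Q = 67.56 - 2.40Q → Q* = 12.5597.
Consumer price on the demand curve at Q*: 67.56 − 2.40×12.5597 = 37.4167.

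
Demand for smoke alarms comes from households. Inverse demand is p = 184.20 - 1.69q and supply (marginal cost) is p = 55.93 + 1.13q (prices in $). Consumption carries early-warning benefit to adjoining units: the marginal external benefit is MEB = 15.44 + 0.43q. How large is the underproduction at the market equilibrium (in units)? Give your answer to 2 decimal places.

14.64 units

Market equilibrium (private): 55.93 + 1.13q = 184.20 - 1.69q → q_m = 45.4858.
Social marginal benefit = demand + MEB = 199.64 - 1.26q.
Set SMB = MC: 199.64 - 1.26q = 55.93 + 1.13q → q* = 60.1297.
Gap = |45.4858 − 60.1297| = 14.6439.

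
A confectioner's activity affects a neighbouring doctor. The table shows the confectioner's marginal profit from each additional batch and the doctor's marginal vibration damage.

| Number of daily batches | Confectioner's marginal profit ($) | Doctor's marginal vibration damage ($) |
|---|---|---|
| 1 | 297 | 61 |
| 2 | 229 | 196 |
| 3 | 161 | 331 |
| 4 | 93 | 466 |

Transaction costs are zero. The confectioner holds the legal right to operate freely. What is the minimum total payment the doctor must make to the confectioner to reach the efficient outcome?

$254

Left alone the confectioner would choose level 4 (marginal profit stays positive).
Efficient level: k* = 2 (marginal profit ≥ marginal vibration damage through 2).
The doctor must at least cover the confectioner's forgone profit from cutting 4→2: 161 + 93 = 254.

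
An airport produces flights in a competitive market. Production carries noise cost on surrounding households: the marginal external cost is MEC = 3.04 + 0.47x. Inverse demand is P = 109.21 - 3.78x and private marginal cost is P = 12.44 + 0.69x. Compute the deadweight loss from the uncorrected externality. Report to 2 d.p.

Market equilibrium (private): 12.44 + 0.69x = 109.21 - 3.78x → x_m = 21.6488.
Social marginal cost = private MC + MEC = 15.48 + 1.16x.
Set SMC = demand: 15.48 + 1.16x = 109.21 - 3.78x → x* = 18.9737.
Height of the DWL triangle at x_m is SMC(x_m) − demand(x_m) = MEC(x_m) = 13.2149.
DWL = ½ × 2.6751 × 13.2149 = 17.6756.

DWL = 17.68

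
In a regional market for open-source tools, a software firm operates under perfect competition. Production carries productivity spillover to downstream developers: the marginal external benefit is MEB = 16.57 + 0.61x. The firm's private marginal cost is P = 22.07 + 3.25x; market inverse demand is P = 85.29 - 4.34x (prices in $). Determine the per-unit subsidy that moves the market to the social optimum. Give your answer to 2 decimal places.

subsidy = $23.54 per unit

Social marginal cost = private MC − MEB = 5.50 + 2.64x.
Set SMC = demand: 5.50 + 2.64x = 85.29 - 4.34x → x* = 11.4312.
The Pigouvian subsidy equals MEB at x*: 16.57 + 0.61×11.4312 = 23.5430.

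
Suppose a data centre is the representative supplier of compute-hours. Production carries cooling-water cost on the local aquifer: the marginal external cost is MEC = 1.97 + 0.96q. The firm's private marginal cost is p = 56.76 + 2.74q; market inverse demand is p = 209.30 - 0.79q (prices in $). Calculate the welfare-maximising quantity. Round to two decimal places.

q* = 33.53

Social marginal cost = private MC + MEC = 58.73 + 3.70q.
Set SMC = demand: 58.73 + 3.70q = 209.30 - 0.79q → q* = 33.5345.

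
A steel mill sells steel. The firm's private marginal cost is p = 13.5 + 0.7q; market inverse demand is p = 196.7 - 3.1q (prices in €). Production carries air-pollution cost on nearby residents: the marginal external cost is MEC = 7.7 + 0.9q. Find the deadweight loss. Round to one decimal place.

DWL = €277.7

Market equilibrium (private): 13.5 + 0.7q = 196.7 - 3.1q → q_m = 48.2105.
Social marginal cost = private MC + MEC = 21.2 + 1.6q.
Set SMC = demand: 21.2 + 1.6q = 196.7 - 3.1q → q* = 37.3404.
The welfare-loss triangle has base |q_m − q*| and height MEC(q_m) (the vertical gap between SMC and demand is zero at q* and MEC at q_m).
DWL = ½ × 10.8701 × 51.0895 = 277.6740.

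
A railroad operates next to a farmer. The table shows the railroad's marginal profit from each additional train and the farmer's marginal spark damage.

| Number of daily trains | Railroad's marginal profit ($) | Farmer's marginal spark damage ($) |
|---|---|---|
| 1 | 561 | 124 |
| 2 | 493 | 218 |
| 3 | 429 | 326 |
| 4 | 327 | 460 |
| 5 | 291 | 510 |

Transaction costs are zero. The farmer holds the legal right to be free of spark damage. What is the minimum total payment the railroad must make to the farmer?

$668

Efficient level: marginal profit ≥ marginal spark damage through level 3, so k* = 3.
With the farmer holding the right, the railroad must at least compensate total damage at k*: 124 + 218 + 326 = 668.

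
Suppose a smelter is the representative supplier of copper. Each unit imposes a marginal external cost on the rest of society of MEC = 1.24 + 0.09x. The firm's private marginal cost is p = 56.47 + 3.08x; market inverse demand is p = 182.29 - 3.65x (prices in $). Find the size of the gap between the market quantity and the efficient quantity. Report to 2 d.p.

0.43 units

Market equilibrium (private): 56.47 + 3.08x = 182.29 - 3.65x → x_m = 18.6954.
Social marginal cost = private MC + MEC = 57.71 + 3.17x.
Set SMC = demand: 57.71 + 3.17x = 182.29 - 3.65x → x* = 18.2669.
Gap = |18.6954 − 18.2669| = 0.4285.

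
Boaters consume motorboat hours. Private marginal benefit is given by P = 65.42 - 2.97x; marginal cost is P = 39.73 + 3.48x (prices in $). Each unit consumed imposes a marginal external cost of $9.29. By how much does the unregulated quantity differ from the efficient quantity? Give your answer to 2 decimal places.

1.44 units

Market equilibrium (private): 39.73 + 3.48x = 65.42 - 2.97x → x_m = 3.9829.
Social marginal benefit = demand − MEC = 56.13 - 2.97x.
Set SMB = MC: 56.13 - 2.97x = 39.73 + 3.48x → x* = 2.5426.
Gap = |3.9829 − 2.5426| = 1.4403.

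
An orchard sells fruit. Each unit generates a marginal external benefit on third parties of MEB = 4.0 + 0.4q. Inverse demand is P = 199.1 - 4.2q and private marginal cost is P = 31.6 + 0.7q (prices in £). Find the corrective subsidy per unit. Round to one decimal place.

subsidy = £19.2 per unit

Social marginal cost = private MC − MEB = 27.6 + 0.3q.
Set SMC = demand: 27.6 + 0.3q = 199.1 - 4.2q → q* = 38.1111.
The Pigouvian subsidy equals MEB at q*: 4.0 + 0.4×38.1111 = 19.2444.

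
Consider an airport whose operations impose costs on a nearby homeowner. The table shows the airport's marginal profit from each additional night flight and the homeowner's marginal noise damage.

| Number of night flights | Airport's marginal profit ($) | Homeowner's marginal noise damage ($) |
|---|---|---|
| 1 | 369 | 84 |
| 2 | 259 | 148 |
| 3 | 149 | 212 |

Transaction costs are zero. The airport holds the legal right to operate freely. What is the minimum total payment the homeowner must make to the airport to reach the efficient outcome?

$149

Left alone the airport would choose level 3 (marginal profit stays positive).
Efficient level: k* = 2 (marginal profit ≥ marginal noise damage through 2).
The homeowner must at least cover the airport's forgone profit from cutting 3→2: 149 = 149.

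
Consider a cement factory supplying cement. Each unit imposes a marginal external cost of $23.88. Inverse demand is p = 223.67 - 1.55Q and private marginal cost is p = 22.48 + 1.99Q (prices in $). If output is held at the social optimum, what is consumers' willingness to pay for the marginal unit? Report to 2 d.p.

Social marginal cost = private MC + MEC = 46.36 + 1.99Q.
Set SMC = demand: 46.36 + 1.99Q = 223.67 - 1.55Q → Q* = 50.0876.
Consumer price on the demand curve at Q*: 223.67 − 1.55×50.0876 = 146.0342.

P = $146.03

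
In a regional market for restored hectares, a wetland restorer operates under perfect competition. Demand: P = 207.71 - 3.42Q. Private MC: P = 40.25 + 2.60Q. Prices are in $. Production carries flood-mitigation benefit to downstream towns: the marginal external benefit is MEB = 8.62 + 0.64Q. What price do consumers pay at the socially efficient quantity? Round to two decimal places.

Social marginal cost = private MC − MEB = 31.63 + 1.96Q.
Set SMC = demand: 31.63 + 1.96Q = 207.71 - 3.42Q → Q* = 32.7286.
Consumer price on the demand curve at Q*: 207.71 − 3.42×32.7286 = 95.7782.

P = $95.78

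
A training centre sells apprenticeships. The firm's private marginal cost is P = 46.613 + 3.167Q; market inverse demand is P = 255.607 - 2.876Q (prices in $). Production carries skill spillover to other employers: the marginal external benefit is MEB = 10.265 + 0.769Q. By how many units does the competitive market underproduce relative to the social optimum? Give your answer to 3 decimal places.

Market equilibrium (private): 46.613 + 3.167Q = 255.607 - 2.876Q → Q_m = 34.5845.
Social marginal cost = private MC − MEB = 36.348 + 2.398Q.
Set SMC = demand: 36.348 + 2.398Q = 255.607 - 2.876Q → Q* = 41.5736.
Gap = |34.5845 − 41.5736| = 6.9891.

6.989 units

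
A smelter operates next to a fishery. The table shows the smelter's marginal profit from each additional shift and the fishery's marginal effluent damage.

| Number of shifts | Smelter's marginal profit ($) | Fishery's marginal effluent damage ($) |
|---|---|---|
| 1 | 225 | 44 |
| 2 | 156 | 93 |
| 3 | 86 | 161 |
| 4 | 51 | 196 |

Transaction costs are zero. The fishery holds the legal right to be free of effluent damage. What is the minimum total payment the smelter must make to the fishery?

Efficient level: marginal profit ≥ marginal effluent damage through level 2, so k* = 2.
With the fishery holding the right, the smelter must at least compensate total damage at k*: 44 + 93 = 137.

$137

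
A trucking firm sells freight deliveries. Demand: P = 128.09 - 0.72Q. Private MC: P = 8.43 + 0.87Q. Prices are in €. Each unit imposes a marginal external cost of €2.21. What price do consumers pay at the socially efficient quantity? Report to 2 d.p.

Social marginal cost = private MC + MEC = 10.64 + 0.87Q.
Set SMC = demand: 10.64 + 0.87Q = 128.09 - 0.72Q → Q* = 73.8679.
Consumer price on the demand curve at Q*: 128.09 − 0.72×73.8679 = 74.9051.

P = €74.91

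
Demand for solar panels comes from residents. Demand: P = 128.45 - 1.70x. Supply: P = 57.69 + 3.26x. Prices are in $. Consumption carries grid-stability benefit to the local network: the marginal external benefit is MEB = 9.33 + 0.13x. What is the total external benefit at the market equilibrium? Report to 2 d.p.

$146.33

Market equilibrium (private): 57.69 + 3.26x = 128.45 - 1.70x → x_m = 14.2661.
Total external benefit = ∫₀^{x_m} (9.33 + 0.13x) dx = 9.33×14.2661 + ½×0.13×14.2661² = 146.3316.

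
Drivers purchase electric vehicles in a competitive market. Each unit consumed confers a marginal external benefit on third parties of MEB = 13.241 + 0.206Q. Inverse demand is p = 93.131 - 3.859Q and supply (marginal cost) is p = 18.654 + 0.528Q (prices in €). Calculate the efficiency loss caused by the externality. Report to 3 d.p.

DWL = €33.505

Market equilibrium (private): 18.654 + 0.528Q = 93.131 - 3.859Q → Q_m = 16.9767.
Social marginal benefit = demand + MEB = 106.372 - 3.653Q.
Set SMB = MC: 106.372 - 3.653Q = 18.654 + 0.528Q → Q* = 20.9801.
The welfare-loss triangle has base |Q_m − Q*| and height MEB(Q_m) (the vertical gap between SMB and MC is zero at Q* and MEB at Q_m).
DWL = ½ × 4.0034 × 16.7382 = 33.5049.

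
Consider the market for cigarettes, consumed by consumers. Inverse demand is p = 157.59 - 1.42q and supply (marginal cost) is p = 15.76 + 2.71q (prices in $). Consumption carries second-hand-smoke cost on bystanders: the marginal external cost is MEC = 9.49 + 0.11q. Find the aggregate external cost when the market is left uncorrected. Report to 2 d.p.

Market equilibrium (private): 15.76 + 2.71q = 157.59 - 1.42q → q_m = 34.3414.
Total external cost = ∫₀^{q_m} (9.49 + 0.11q) dq = 9.49×34.3414 + ½×0.11×34.3414² = 390.7631.

$390.76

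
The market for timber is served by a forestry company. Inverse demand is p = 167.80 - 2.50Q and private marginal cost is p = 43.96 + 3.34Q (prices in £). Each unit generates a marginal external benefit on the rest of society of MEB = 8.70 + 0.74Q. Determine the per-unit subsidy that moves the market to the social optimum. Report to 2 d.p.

Social marginal cost = private MC − MEB = 35.26 + 2.60Q.
Set SMC = demand: 35.26 + 2.60Q = 167.80 - 2.50Q → Q* = 25.9882.
The Pigouvian subsidy equals MEB at Q*: 8.70 + 0.74×25.9882 = 27.9313.

subsidy = £27.93 per unit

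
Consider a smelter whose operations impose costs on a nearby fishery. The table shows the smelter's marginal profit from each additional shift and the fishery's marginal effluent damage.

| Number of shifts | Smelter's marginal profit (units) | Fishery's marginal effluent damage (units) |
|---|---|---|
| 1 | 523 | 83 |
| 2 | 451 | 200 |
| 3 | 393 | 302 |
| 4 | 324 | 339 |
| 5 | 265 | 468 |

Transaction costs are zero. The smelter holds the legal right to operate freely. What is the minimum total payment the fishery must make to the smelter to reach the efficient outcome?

Left alone the smelter would choose level 5 (marginal profit stays positive).
Efficient level: k* = 3 (marginal profit ≥ marginal effluent damage through 3).
The fishery must at least cover the smelter's forgone profit from cutting 5→3: 324 + 265 = 589.

589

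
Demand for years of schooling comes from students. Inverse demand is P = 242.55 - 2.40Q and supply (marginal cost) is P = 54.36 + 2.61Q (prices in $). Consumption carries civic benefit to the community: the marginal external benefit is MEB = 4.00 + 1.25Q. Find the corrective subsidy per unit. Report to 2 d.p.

Social marginal benefit = demand + MEB = 246.55 - 1.15Q.
Set SMB = MC: 246.55 - 1.15Q = 54.36 + 2.61Q → Q* = 51.1144.
The Pigouvian subsidy equals MEB at Q*: 4.00 + 1.25×51.1144 = 67.8930.

subsidy = $67.89 per unit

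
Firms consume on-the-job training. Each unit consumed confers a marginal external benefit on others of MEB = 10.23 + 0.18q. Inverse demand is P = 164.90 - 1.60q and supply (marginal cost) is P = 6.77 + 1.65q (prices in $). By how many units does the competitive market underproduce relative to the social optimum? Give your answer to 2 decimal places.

6.19 units

Market equilibrium (private): 6.77 + 1.65q = 164.90 - 1.60q → q_m = 48.6554.
Social marginal benefit = demand + MEB = 175.13 - 1.42q.
Set SMB = MC: 175.13 - 1.42q = 6.77 + 1.65q → q* = 54.8404.
Gap = |48.6554 − 54.8404| = 6.1850.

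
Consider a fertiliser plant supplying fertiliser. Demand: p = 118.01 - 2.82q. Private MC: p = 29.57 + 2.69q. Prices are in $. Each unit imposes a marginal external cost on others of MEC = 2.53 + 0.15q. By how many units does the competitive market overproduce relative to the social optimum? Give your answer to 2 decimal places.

0.87 units

Market equilibrium (private): 29.57 + 2.69q = 118.01 - 2.82q → q_m = 16.0508.
Social marginal cost = private MC + MEC = 32.10 + 2.84q.
Set SMC = demand: 32.10 + 2.84q = 118.01 - 2.82q → q* = 15.1784.
Gap = |16.0508 − 15.1784| = 0.8724.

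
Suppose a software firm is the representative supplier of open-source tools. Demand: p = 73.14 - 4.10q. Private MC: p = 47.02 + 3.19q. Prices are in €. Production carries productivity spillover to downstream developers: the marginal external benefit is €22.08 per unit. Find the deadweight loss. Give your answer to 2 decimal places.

Market equilibrium (private): 47.02 + 3.19q = 73.14 - 4.10q → q_m = 3.5830.
Social marginal cost = private MC − MEB = 24.94 + 3.19q.
Set SMC = demand: 24.94 + 3.19q = 73.14 - 4.10q → q* = 6.6118.
Between q* and q_m the wedge demand − SMC runs linearly from 0 to MEB(q_m), so the loss is a triangle.
DWL = ½ × 3.0288 × 22.0800 = 33.4380.

DWL = €33.44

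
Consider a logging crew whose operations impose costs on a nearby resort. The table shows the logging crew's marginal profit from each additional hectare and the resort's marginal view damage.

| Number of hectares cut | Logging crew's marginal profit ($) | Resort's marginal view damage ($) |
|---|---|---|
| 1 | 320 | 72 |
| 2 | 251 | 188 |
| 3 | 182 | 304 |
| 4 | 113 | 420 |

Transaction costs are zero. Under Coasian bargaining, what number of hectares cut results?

Bargaining reaches the level where marginal profit last exceeds marginal view damage.
That holds through level 2 (251 ≥ 188) but not at 3 (182 < 304).

2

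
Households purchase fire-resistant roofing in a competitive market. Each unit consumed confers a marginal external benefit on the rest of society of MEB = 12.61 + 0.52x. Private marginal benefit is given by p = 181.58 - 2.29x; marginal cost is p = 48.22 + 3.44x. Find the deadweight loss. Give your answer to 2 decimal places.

DWL = 58.61

Market equilibrium (private): 48.22 + 3.44x = 181.58 - 2.29x → x_m = 23.2740.
Social marginal benefit = demand + MEB = 194.19 - 1.77x.
Set SMB = MC: 194.19 - 1.77x = 48.22 + 3.44x → x* = 28.0173.
The loss is the area between SMB and MC from x* to x_m; with linear curves that's a triangle of height MEB(x_m).
DWL = ½ × 4.7433 × 24.7125 = 58.6094.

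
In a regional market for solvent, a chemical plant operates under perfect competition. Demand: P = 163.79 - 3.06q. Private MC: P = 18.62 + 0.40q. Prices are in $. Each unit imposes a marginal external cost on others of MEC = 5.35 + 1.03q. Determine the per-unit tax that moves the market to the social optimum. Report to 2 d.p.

Social marginal cost = private MC + MEC = 23.97 + 1.43q.
Set SMC = demand: 23.97 + 1.43q = 163.79 - 3.06q → q* = 31.1403.
The Pigouvian tax equals MEC at q*: 5.35 + 1.03×31.1403 = 37.4245.

tax = $37.42 per unit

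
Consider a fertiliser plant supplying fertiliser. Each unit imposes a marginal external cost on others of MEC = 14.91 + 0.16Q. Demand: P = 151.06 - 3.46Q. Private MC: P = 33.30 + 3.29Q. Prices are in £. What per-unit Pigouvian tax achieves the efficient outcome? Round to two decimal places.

Social marginal cost = private MC + MEC = 48.21 + 3.45Q.
Set SMC = demand: 48.21 + 3.45Q = 151.06 - 3.46Q → Q* = 14.8842.
The Pigouvian tax equals MEC at Q*: 14.91 + 0.16×14.8842 = 17.2915.

tax = £17.29 per unit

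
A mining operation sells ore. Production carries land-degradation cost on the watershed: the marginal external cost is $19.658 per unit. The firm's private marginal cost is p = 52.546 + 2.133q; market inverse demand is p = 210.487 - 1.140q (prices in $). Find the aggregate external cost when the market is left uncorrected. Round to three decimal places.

$948.611

Market equilibrium (private): 52.546 + 2.133q = 210.487 - 1.140q → q_m = 48.2557.
Total external cost = MEC × q_m = 19.658 × 48.2557 = 948.6106.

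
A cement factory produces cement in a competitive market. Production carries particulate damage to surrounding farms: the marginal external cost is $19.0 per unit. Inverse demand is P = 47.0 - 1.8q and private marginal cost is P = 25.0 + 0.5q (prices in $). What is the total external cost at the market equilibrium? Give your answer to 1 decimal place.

$181.7

Market equilibrium (private): 25.0 + 0.5q = 47.0 - 1.8q → q_m = 9.5652.
Total external cost = MEC × q_m = 19.0 × 9.5652 = 181.7388.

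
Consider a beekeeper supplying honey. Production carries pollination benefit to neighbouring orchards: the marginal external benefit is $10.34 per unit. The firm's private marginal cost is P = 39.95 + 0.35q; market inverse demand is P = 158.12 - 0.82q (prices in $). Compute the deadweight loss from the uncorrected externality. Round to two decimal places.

DWL = $45.69

Market equilibrium (private): 39.95 + 0.35q = 158.12 - 0.82q → q_m = 101.0000.
Social marginal cost = private MC − MEB = 29.61 + 0.35q.
Set SMC = demand: 29.61 + 0.35q = 158.12 - 0.82q → q* = 109.8376.
Between q* and q_m the wedge demand − SMC runs linearly from 0 to MEB(q_m), so the loss is a triangle.
DWL = ½ × 8.8376 × 10.3400 = 45.6904.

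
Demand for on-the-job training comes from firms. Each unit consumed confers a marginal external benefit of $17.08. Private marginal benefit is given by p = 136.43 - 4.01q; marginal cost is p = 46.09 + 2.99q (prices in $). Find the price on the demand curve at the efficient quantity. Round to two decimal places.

P = $74.89

Social marginal benefit = demand + MEB = 153.51 - 4.01q.
Set SMB = MC: 153.51 - 4.01q = 46.09 + 2.99q → q* = 15.3457.
Consumer price on the demand curve at q*: 136.43 − 4.01×15.3457 = 74.8937.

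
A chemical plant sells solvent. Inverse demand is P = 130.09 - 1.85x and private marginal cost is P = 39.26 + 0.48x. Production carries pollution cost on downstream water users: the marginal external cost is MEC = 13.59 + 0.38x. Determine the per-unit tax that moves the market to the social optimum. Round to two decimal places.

tax = 24.42 per unit

Social marginal cost = private MC + MEC = 52.85 + 0.86x.
Set SMC = demand: 52.85 + 0.86x = 130.09 - 1.85x → x* = 28.5018.
The Pigouvian tax equals MEC at x*: 13.59 + 0.38×28.5018 = 24.4207.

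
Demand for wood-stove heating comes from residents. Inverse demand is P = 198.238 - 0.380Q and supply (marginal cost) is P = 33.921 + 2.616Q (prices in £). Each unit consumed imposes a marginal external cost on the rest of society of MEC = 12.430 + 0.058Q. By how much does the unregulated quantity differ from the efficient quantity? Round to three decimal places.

Market equilibrium (private): 33.921 + 2.616Q = 198.238 - 0.380Q → Q_m = 54.8455.
Social marginal benefit = demand − MEC = 185.808 - 0.438Q.
Set SMB = MC: 185.808 - 0.438Q = 33.921 + 2.616Q → Q* = 49.7338.
Gap = |54.8455 − 49.7338| = 5.1117.

5.112 units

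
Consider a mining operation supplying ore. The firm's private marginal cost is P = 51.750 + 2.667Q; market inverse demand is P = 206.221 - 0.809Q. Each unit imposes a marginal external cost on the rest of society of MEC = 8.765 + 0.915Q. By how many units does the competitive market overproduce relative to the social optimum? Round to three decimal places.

Market equilibrium (private): 51.750 + 2.667Q = 206.221 - 0.809Q → Q_m = 44.4393.
Social marginal cost = private MC + MEC = 60.515 + 3.582Q.
Set SMC = demand: 60.515 + 3.582Q = 206.221 - 0.809Q → Q* = 33.1829.
Gap = |44.4393 − 33.1829| = 11.2564.

11.256 units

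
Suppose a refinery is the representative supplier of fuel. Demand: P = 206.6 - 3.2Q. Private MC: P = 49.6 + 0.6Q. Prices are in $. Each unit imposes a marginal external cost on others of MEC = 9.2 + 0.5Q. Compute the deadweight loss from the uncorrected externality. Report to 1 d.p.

Market equilibrium (private): 49.6 + 0.6Q = 206.6 - 3.2Q → Q_m = 41.3158.
Social marginal cost = private MC + MEC = 58.8 + 1.1Q.
Set SMC = demand: 58.8 + 1.1Q = 206.6 - 3.2Q → Q* = 34.3721.
The loss is the area between SMC and demand from Q* to Q_m; with linear curves that's a triangle of height MEC(Q_m).
DWL = ½ × 6.9437 × 29.8579 = 103.6622.

DWL = $103.7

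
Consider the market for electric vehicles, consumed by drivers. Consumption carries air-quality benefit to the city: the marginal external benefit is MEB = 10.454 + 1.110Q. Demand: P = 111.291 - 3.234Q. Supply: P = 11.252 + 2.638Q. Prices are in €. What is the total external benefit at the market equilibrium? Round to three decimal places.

€339.187

Market equilibrium (private): 11.252 + 2.638Q = 111.291 - 3.234Q → Q_m = 17.0366.
Total external benefit = ∫₀^{Q_m} (10.454 + 1.110Q) dQ = 10.454×17.0366 + ½×1.110×17.0366² = 339.1870.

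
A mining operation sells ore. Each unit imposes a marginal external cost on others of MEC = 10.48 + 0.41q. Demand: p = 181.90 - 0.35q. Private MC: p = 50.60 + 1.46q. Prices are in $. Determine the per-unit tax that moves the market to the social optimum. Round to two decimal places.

Social marginal cost = private MC + MEC = 61.08 + 1.87q.
Set SMC = demand: 61.08 + 1.87q = 181.90 - 0.35q → q* = 54.4234.
The Pigouvian tax equals MEC at q*: 10.48 + 0.41×54.4234 = 32.7936.

tax = $32.79 per unit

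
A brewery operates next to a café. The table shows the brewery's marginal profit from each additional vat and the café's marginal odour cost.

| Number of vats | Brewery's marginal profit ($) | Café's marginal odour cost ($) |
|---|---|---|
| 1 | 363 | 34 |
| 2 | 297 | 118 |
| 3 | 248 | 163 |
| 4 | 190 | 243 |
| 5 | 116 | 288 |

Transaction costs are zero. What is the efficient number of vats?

3

Bargaining reaches the level where marginal profit last exceeds marginal odour cost.
That holds through level 3 (248 ≥ 163) but not at 4 (190 < 243).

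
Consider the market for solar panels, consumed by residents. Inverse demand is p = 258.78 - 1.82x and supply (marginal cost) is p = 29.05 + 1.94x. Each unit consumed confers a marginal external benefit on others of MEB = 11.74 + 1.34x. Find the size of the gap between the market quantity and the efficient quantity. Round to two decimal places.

38.68 units

Market equilibrium (private): 29.05 + 1.94x = 258.78 - 1.82x → x_m = 61.0984.
Social marginal benefit = demand + MEB = 270.52 - 0.48x.
Set SMB = MC: 270.52 - 0.48x = 29.05 + 1.94x → x* = 99.7810.
Gap = |61.0984 − 99.7810| = 38.6826.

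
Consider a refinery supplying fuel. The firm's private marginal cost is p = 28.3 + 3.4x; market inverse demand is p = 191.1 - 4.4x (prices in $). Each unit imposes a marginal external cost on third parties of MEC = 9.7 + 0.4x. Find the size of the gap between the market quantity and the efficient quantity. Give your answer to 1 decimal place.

2.2 units

Market equilibrium (private): 28.3 + 3.4x = 191.1 - 4.4x → x_m = 20.8718.
Social marginal cost = private MC + MEC = 38.0 + 3.8x.
Set SMC = demand: 38.0 + 3.8x = 191.1 - 4.4x → x* = 18.6707.
Gap = |20.8718 − 18.6707| = 2.2011.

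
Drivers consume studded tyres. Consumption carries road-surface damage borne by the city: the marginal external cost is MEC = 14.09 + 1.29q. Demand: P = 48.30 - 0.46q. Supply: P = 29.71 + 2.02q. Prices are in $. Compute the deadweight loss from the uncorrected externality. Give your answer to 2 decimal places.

Market equilibrium (private): 29.71 + 2.02q = 48.30 - 0.46q → q_m = 7.4960.
Social marginal benefit = demand − MEC = 34.21 - 1.75q.
Set SMB = MC: 34.21 - 1.75q = 29.71 + 2.02q → q* = 1.1936.
Between q* and q_m the wedge MC − SMB runs linearly from 0 to MEC(q_m), so the loss is a triangle.
DWL = ½ × 6.3024 × 23.7598 = 74.8719.

DWL = $74.87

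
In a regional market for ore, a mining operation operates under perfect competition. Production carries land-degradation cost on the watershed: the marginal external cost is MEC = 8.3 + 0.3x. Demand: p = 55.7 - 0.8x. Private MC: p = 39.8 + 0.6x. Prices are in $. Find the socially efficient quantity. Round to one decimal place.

x* = 4.5

Social marginal cost = private MC + MEC = 48.1 + 0.9x.
Set SMC = demand: 48.1 + 0.9x = 55.7 - 0.8x → x* = 4.4706.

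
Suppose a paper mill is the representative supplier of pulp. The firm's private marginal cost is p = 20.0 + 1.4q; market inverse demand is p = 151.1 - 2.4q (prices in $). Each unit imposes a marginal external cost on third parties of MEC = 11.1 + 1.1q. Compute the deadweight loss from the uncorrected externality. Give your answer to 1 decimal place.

Market equilibrium (private): 20.0 + 1.4q = 151.1 - 2.4q → q_m = 34.5000.
Social marginal cost = private MC + MEC = 31.1 + 2.5q.
Set SMC = demand: 31.1 + 2.5q = 151.1 - 2.4q → q* = 24.4898.
Height of the DWL triangle at q_m is SMC(q_m) − demand(q_m) = MEC(q_m) = 49.0500.
DWL = ½ × 10.0102 × 49.0500 = 245.5002.

DWL = $245.5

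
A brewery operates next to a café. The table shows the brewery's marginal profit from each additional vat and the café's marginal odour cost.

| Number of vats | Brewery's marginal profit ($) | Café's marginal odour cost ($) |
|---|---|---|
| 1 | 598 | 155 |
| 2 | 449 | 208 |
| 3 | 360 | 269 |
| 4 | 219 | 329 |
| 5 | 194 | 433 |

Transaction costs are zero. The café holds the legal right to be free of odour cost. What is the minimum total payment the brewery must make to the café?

Efficient level: marginal profit ≥ marginal odour cost through level 3, so k* = 3.
With the café holding the right, the brewery must at least compensate total damage at k*: 155 + 208 + 269 = 632.

$632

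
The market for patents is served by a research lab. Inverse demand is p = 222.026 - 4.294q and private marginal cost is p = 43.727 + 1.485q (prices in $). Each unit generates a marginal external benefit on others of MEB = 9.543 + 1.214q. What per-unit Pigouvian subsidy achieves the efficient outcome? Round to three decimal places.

Social marginal cost = private MC − MEB = 34.184 + 0.271q.
Set SMC = demand: 34.184 + 0.271q = 222.026 - 4.294q → q* = 41.1483.
The Pigouvian subsidy equals MEB at q*: 9.543 + 1.214×41.1483 = 59.4970.

subsidy = $59.497 per unit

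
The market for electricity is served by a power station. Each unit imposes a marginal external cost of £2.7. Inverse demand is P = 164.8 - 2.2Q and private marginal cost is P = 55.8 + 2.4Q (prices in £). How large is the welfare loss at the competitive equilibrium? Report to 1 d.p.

DWL = £0.8

Market equilibrium (private): 55.8 + 2.4Q = 164.8 - 2.2Q → Q_m = 23.6957.
Social marginal cost = private MC + MEC = 58.5 + 2.4Q.
Set SMC = demand: 58.5 + 2.4Q = 164.8 - 2.2Q → Q* = 23.1087.
The welfare-loss triangle has base |Q_m − Q*| and height MEC(Q_m) (the vertical gap between SMC and demand is zero at Q* and MEC at Q_m).
DWL = ½ × 0.5870 × 2.7000 = 0.7925.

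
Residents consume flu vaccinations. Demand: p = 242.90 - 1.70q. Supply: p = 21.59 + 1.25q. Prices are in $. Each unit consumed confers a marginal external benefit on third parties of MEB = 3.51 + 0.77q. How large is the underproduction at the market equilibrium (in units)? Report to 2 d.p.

Market equilibrium (private): 21.59 + 1.25q = 242.90 - 1.70q → q_m = 75.0203.
Social marginal benefit = demand + MEB = 246.41 - 0.93q.
Set SMB = MC: 246.41 - 0.93q = 21.59 + 1.25q → q* = 103.1284.
Gap = |75.0203 − 103.1284| = 28.1081.

28.11 units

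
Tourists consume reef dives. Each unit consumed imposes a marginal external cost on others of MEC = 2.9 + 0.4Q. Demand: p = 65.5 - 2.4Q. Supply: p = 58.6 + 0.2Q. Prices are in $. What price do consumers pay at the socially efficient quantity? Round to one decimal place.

Social marginal benefit = demand − MEC = 62.6 - 2.8Q.
Set SMB = MC: 62.6 - 2.8Q = 58.6 + 0.2Q → Q* = 1.3333.
Consumer price on the demand curve at Q*: 65.5 − 2.4×1.3333 = 62.3001.

P = $62.3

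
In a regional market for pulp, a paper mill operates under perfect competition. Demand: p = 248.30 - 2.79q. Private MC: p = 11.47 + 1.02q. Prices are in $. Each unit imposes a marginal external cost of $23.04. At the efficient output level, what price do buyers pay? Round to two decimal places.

Social marginal cost = private MC + MEC = 34.51 + 1.02q.
Set SMC = demand: 34.51 + 1.02q = 248.30 - 2.79q → q* = 56.1129.
Consumer price on the demand curve at q*: 248.30 − 2.79×56.1129 = 91.7450.

P = $91.75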